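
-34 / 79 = -0.43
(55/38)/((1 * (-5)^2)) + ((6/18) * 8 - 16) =-7567/570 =-13.28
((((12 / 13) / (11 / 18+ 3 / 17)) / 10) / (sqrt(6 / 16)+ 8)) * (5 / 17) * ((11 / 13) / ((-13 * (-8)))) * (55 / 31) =522720 / 8354617583 - 16335 * sqrt(6) / 8354617583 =0.00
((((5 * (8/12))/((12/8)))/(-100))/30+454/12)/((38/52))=663962/12825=51.77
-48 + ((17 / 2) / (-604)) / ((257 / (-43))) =-14901157 / 310456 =-48.00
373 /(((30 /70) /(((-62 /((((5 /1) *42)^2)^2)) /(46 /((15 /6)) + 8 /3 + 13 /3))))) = -11563 /10585323000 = -0.00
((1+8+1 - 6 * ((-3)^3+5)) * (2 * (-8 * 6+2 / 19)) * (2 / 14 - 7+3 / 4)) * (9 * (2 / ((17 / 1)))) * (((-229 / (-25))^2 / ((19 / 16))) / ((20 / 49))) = 3073786842672 / 201875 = 15226188.69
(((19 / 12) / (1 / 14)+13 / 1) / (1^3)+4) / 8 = 235 / 48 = 4.90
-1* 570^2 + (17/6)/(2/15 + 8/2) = -40287515/124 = -324899.31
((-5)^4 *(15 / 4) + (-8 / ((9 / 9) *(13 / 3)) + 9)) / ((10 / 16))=244494 / 65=3761.45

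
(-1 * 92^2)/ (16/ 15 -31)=126960/ 449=282.76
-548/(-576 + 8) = 137/142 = 0.96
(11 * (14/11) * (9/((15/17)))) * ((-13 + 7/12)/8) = -17731/80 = -221.64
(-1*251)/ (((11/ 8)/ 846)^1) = -1698768/ 11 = -154433.45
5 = 5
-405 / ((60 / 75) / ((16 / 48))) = -675 / 4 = -168.75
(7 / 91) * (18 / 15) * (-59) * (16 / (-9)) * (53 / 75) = 100064 / 14625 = 6.84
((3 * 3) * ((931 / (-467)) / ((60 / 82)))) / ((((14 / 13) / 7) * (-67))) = 1488669 / 625780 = 2.38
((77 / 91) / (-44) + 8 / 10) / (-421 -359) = -0.00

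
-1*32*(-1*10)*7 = 2240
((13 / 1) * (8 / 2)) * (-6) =-312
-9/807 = -3/269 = -0.01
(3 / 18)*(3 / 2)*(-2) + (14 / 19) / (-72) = -349 / 684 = -0.51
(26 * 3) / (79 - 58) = 26 / 7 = 3.71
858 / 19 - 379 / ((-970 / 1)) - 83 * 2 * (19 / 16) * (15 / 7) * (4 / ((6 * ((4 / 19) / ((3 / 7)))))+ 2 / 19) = -4133801863 / 7224560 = -572.19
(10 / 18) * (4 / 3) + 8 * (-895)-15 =-193705 / 27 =-7174.26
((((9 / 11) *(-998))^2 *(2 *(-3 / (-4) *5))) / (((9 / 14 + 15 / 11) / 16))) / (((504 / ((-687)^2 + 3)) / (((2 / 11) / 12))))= 7051289998320 / 12463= 565777902.46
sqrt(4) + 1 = 3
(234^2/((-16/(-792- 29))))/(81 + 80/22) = 123625359/3724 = 33196.93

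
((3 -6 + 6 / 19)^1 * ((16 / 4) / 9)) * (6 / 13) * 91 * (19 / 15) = -952 / 15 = -63.47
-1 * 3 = -3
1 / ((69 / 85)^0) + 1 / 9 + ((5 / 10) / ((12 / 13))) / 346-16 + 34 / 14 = -2172607 / 174384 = -12.46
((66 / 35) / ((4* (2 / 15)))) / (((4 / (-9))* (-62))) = 891 / 6944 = 0.13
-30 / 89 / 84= -0.00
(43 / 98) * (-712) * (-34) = 520472 / 49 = 10621.88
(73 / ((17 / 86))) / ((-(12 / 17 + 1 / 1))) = -6278 / 29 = -216.48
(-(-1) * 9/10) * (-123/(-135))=41/50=0.82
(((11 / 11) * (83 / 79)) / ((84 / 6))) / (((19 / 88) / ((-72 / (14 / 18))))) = -2366496 / 73549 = -32.18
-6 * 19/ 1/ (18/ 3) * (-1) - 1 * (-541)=560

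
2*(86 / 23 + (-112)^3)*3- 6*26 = -193883136 / 23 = -8429701.57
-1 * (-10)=10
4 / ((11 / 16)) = 64 / 11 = 5.82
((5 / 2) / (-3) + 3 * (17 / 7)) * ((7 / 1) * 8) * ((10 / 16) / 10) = 271 / 12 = 22.58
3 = 3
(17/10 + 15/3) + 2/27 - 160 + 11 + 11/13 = -496243/3510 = -141.38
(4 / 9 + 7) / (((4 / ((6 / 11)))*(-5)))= -0.20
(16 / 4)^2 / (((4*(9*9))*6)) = 2 / 243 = 0.01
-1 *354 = -354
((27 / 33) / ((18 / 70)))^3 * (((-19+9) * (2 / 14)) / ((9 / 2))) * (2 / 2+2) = -122500 / 3993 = -30.68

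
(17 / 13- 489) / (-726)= 3170 / 4719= 0.67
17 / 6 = 2.83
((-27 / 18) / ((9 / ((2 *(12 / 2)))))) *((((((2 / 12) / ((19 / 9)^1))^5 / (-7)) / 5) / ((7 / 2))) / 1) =243 / 4853154040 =0.00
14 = 14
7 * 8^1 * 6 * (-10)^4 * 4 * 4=53760000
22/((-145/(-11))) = 242/145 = 1.67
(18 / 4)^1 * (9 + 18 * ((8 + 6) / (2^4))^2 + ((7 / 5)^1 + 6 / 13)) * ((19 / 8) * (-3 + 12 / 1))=78884523 / 33280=2370.33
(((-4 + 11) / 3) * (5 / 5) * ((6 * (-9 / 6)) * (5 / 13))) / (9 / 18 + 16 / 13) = -14 / 3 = -4.67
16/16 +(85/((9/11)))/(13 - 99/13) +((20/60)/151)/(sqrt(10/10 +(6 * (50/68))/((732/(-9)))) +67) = 2395984315505/118065519558 - 2 * sqrt(4068151)/8433251397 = 20.29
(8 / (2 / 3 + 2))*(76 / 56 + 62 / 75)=2293 / 350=6.55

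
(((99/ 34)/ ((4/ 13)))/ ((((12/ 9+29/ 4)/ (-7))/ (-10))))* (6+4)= 1351350/ 1751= 771.76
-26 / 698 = -13 / 349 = -0.04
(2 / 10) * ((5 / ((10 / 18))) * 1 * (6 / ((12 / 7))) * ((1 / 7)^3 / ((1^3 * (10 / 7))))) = 9 / 700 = 0.01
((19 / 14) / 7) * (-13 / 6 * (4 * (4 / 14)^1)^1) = -0.48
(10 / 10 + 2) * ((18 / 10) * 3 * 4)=324 / 5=64.80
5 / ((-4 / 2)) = -5 / 2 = -2.50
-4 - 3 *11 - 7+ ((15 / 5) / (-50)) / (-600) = -439999 / 10000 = -44.00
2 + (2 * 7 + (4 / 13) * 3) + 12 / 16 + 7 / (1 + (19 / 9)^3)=129263 / 7046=18.35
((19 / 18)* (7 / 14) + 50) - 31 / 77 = 138947 / 2772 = 50.13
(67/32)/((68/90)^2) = 135675/36992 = 3.67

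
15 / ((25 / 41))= 24.60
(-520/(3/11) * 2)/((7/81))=-308880/7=-44125.71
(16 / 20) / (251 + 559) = 2 / 2025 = 0.00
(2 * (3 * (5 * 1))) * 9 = 270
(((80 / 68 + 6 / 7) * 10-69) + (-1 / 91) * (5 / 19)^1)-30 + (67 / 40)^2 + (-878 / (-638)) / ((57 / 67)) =-3341445670411 / 45006561600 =-74.24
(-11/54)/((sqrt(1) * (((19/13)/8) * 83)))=-0.01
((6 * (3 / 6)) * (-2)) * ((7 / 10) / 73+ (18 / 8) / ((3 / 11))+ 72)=-351537 / 730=-481.56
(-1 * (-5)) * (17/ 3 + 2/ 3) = 95/ 3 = 31.67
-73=-73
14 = 14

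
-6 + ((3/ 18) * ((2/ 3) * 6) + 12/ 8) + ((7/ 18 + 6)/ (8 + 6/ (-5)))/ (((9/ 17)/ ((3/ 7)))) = -2323/ 756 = -3.07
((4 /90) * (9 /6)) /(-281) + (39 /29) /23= 163718 /2811405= 0.06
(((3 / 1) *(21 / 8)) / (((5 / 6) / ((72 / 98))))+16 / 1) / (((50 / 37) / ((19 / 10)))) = 32.26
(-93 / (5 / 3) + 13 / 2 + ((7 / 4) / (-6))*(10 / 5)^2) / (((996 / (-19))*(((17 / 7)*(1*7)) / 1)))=14383 / 253980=0.06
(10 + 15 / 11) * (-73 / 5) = -1825 / 11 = -165.91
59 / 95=0.62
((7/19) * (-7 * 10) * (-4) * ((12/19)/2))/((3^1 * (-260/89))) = -3.72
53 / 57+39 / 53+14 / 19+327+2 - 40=46333 / 159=291.40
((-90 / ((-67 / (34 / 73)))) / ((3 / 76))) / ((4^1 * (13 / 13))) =19380 / 4891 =3.96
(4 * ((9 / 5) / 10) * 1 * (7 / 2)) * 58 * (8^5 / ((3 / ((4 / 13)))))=159645696 / 325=491217.53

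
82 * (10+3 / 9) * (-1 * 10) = -25420 / 3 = -8473.33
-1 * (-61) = 61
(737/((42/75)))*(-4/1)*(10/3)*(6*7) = -737000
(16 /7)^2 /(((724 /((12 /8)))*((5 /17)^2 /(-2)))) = -55488 /221725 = -0.25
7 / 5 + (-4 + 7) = 22 / 5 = 4.40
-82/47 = -1.74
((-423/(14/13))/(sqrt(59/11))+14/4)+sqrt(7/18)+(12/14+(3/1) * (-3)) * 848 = -96623/14 - 5499 * sqrt(649)/826+sqrt(14)/6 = -7070.62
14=14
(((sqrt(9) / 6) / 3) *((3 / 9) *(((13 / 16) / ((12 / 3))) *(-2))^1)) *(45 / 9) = -65 / 576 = -0.11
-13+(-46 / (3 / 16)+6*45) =35 / 3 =11.67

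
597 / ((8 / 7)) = 4179 / 8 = 522.38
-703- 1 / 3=-2110 / 3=-703.33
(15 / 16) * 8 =15 / 2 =7.50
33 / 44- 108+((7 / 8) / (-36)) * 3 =-10303 / 96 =-107.32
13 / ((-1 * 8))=-13 / 8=-1.62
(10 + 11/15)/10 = 161/150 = 1.07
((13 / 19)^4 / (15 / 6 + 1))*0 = 0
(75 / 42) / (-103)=-25 / 1442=-0.02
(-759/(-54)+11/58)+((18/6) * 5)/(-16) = 55573/4176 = 13.31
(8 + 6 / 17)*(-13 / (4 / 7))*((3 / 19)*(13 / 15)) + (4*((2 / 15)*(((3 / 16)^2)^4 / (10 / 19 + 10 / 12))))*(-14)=-873684878016559 / 33598052761600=-26.00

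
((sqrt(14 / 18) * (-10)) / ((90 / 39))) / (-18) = 13 * sqrt(7) / 162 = 0.21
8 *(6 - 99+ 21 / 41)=-30336 / 41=-739.90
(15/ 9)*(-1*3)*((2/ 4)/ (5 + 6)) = -5/ 22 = -0.23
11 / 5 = 2.20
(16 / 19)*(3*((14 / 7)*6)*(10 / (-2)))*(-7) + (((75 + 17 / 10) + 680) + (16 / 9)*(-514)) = 903.97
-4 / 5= -0.80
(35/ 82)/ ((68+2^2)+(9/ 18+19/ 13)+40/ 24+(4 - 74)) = 0.08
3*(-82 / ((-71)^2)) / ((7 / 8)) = -1968 / 35287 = -0.06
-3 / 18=-1 / 6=-0.17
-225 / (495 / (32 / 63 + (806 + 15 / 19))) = -4831675 / 13167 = -366.95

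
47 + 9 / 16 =761 / 16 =47.56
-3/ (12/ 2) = -1/ 2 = -0.50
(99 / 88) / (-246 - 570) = -3 / 2176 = -0.00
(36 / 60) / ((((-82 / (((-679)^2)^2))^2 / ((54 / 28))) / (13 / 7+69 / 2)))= 38015868388251430286642781 / 134480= 282687896997705460192.17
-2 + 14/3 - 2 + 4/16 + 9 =119/12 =9.92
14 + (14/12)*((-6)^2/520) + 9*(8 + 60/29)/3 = 333929/7540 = 44.29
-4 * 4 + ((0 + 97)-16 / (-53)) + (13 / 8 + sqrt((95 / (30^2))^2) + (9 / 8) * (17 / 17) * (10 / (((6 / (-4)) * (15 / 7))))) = 1517479 / 19080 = 79.53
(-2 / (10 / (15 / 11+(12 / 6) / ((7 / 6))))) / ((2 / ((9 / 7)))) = -2133 / 5390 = -0.40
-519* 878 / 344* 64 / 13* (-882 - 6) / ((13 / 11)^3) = 4308666519168 / 1228123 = 3508334.69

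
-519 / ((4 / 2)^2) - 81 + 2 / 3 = -2521 / 12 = -210.08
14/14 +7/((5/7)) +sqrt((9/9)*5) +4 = sqrt(5) +74/5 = 17.04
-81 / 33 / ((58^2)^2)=-27 / 124481456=-0.00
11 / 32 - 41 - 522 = -562.66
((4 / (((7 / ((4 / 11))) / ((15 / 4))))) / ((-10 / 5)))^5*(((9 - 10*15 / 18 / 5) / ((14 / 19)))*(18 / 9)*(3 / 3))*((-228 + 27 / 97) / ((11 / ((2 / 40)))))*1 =339949710000 / 1837906442603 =0.18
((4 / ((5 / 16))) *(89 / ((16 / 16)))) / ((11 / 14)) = 79744 / 55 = 1449.89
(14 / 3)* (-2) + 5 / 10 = -53 / 6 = -8.83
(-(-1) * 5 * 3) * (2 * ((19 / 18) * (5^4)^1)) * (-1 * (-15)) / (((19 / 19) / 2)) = 593750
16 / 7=2.29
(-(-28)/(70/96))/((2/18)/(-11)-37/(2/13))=-38016/238105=-0.16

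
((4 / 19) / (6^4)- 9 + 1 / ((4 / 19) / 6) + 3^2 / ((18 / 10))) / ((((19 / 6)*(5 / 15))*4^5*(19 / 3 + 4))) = 150823 / 68757504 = 0.00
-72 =-72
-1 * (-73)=73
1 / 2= 0.50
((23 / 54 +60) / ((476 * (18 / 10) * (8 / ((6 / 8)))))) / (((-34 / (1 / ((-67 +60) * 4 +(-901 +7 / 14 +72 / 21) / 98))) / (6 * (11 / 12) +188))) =6875141 / 6788401920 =0.00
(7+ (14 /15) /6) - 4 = 142 /45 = 3.16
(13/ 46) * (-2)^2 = 26/ 23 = 1.13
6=6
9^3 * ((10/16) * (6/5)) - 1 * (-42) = 2355/4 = 588.75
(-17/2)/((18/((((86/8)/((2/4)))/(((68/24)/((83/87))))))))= -3569/1044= -3.42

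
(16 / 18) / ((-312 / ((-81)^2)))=-243 / 13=-18.69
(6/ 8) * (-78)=-117/ 2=-58.50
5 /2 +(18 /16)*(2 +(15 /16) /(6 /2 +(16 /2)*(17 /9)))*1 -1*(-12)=350687 /20864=16.81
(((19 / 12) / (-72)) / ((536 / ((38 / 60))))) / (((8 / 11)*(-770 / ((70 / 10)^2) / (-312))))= -32851 / 46310400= -0.00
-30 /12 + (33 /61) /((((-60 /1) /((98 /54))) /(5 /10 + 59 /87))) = -2887879 /1146312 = -2.52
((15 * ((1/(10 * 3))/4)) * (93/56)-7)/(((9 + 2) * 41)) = -3043/202048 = -0.02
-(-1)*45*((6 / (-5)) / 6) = -9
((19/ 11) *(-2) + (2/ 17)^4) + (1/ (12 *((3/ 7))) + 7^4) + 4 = 79435910705/ 33074316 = 2401.74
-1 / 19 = -0.05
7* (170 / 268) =595 / 134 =4.44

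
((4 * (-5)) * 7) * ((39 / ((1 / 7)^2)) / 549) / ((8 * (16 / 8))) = -22295 / 732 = -30.46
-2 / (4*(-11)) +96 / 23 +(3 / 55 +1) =1213 / 230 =5.27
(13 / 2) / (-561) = -13 / 1122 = -0.01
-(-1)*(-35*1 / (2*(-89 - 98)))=35 / 374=0.09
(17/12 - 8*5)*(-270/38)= 20835/76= 274.14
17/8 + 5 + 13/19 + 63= 10763/152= 70.81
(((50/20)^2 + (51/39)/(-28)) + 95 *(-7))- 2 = -120265/182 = -660.80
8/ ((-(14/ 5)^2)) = -1.02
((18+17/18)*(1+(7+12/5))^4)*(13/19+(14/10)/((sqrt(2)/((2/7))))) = 1246630528*sqrt(2)/28125+16206196864/106875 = 214321.44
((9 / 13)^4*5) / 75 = 2187 / 142805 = 0.02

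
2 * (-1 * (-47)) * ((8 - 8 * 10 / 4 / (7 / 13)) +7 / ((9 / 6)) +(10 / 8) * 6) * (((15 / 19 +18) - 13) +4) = -2077682 / 133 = -15621.67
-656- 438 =-1094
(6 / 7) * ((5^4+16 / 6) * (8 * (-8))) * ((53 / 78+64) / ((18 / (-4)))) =494898.69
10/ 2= 5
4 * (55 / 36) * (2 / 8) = 55 / 36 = 1.53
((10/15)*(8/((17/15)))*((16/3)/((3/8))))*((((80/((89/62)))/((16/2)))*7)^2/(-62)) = -3110912000/1211913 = -2566.94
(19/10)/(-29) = -0.07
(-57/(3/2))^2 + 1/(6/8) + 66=4534/3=1511.33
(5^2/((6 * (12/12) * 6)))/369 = 0.00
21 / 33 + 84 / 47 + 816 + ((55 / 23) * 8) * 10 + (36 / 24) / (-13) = 312137877 / 309166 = 1009.61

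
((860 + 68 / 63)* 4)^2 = 47085528064 / 3969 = 11863322.77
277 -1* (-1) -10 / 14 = 1941 / 7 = 277.29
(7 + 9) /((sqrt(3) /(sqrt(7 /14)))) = 8 *sqrt(6) /3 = 6.53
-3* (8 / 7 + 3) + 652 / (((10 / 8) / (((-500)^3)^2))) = 57049999999999999913 / 7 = 8149999999999999987.57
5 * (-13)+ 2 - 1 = -64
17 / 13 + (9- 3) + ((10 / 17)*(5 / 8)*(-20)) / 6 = 8065 / 1326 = 6.08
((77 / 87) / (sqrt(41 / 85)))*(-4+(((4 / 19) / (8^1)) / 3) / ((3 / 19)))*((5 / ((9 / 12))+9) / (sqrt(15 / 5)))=-256949*sqrt(10455) / 577854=-45.47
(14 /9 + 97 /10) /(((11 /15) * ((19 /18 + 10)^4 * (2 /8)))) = 70893792 /17250631211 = 0.00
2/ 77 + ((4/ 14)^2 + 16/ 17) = 9610/ 9163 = 1.05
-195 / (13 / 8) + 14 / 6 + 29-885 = -2921 / 3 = -973.67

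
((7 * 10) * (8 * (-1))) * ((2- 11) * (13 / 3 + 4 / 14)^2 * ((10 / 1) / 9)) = 7527200 / 63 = 119479.37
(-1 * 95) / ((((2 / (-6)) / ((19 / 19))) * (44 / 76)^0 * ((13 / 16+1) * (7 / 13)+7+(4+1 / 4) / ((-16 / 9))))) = 79040 / 1549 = 51.03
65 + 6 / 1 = 71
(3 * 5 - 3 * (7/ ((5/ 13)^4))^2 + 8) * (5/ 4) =-29975857903/ 78125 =-383690.98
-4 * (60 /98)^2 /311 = -3600 /746711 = -0.00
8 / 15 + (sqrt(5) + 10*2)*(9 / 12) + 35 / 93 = 3*sqrt(5) / 4 + 2466 / 155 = 17.59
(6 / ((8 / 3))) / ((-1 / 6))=-27 / 2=-13.50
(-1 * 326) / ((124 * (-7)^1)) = 163 / 434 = 0.38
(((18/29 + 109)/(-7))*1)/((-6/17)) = 54043/1218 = 44.37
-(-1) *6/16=3/8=0.38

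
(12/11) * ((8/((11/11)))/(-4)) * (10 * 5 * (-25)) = 30000/11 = 2727.27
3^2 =9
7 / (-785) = -7 / 785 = -0.01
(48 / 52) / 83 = 12 / 1079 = 0.01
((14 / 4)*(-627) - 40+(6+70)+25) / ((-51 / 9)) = 753 / 2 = 376.50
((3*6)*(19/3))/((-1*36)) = -19/6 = -3.17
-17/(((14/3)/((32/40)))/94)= -9588/35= -273.94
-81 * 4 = -324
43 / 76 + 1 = 119 / 76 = 1.57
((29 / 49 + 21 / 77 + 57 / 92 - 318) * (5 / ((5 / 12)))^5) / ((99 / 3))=-2386644.76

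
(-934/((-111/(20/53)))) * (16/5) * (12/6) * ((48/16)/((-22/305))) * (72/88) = -164085120/237281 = -691.52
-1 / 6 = -0.17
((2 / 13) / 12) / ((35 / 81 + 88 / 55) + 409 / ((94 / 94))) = 135 / 4328168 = 0.00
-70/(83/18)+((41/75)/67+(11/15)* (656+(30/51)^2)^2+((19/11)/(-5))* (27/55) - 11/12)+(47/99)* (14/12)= 47933954991245132059/151739173802700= 315897.03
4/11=0.36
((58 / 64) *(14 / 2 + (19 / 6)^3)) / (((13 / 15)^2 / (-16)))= -6068975 / 8112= -748.15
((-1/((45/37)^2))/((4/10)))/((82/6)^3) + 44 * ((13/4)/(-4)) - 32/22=-1692385273/45487860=-37.21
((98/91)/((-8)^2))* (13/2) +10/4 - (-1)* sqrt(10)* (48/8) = 167/64 +6* sqrt(10) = 21.58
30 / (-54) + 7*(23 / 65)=1.92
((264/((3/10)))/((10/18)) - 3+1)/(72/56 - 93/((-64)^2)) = 45359104/36213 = 1252.56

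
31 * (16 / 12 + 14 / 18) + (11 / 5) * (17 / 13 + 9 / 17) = 691039 / 9945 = 69.49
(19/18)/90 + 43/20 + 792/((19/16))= 10297589/15390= 669.11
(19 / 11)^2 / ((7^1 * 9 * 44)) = 361 / 335412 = 0.00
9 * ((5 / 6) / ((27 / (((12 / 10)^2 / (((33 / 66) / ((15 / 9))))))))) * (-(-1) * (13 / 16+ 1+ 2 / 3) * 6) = 119 / 6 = 19.83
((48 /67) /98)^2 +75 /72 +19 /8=441908561 /129337068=3.42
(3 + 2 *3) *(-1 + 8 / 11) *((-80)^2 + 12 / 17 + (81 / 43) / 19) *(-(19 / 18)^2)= 1689114839 / 96492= 17505.23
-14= -14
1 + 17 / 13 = 30 / 13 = 2.31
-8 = -8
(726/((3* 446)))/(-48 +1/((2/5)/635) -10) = 242/682157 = 0.00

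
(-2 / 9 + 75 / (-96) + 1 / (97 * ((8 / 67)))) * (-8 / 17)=25621 / 59364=0.43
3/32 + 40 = 1283/32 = 40.09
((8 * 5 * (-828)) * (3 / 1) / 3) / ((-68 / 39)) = 322920 / 17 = 18995.29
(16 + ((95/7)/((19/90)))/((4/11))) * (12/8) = 8097/28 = 289.18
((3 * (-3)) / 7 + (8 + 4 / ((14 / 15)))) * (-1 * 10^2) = -1100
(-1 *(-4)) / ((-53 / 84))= -336 / 53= -6.34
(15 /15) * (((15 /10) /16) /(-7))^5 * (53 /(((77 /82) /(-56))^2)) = -21649599 /266554179584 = -0.00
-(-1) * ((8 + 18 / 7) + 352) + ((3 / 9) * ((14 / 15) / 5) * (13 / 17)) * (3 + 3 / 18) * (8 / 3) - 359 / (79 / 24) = 4833689846 / 19037025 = 253.91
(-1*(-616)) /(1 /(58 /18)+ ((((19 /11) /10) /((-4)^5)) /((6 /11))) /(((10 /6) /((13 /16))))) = 4181196800 /2105491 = 1985.85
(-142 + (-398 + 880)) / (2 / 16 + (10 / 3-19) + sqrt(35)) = -3043680 / 118969-195840* sqrt(35) / 118969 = -35.32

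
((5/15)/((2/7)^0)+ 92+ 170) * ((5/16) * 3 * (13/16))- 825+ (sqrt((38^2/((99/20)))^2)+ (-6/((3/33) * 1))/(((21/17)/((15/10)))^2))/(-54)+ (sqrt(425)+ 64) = -18936995725/33530112+ 5 * sqrt(17) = -544.16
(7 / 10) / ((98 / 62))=0.44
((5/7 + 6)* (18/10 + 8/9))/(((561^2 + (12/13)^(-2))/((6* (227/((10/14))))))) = 123931104/1132999825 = 0.11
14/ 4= 7/ 2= 3.50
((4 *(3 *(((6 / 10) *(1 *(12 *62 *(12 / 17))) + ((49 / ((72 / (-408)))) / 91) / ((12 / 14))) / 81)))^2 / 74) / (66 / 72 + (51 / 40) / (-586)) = 360024182381750176 / 11436834009323385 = 31.48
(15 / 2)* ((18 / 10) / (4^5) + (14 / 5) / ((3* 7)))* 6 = 6225 / 1024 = 6.08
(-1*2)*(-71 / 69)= 2.06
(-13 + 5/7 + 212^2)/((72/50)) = 3931525/126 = 31202.58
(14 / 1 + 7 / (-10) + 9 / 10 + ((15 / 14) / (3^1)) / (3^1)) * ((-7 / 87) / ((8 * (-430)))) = 3007 / 8978400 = 0.00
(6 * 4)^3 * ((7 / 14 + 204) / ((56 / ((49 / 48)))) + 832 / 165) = 6668226 / 55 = 121240.47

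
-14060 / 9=-1562.22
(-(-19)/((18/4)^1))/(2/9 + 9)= 0.46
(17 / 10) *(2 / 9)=17 / 45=0.38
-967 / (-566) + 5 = 3797 / 566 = 6.71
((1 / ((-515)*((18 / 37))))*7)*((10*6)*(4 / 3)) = -2072 / 927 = -2.24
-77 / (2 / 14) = -539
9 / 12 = 3 / 4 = 0.75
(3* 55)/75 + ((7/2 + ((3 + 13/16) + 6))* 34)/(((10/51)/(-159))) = -29362513/80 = -367031.41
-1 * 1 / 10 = -1 / 10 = -0.10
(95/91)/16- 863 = -1256433/1456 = -862.93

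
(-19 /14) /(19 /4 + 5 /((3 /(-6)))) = 38 /147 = 0.26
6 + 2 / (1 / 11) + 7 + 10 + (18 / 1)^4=105021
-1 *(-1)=1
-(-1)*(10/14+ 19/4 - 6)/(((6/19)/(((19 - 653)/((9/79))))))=2379085/252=9440.81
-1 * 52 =-52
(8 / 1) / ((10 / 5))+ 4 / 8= 9 / 2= 4.50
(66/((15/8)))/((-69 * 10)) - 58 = -100138/1725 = -58.05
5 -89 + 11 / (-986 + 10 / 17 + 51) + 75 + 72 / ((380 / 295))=14149982 / 301815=46.88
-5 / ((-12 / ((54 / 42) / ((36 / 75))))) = 125 / 112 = 1.12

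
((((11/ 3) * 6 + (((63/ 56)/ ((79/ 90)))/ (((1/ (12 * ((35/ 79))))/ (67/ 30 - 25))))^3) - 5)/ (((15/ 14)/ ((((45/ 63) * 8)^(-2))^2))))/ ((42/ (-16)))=17430565737076955867369/ 14001837438009600000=1244.88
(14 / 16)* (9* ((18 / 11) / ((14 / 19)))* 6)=4617 / 44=104.93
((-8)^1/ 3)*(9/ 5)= -24/ 5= -4.80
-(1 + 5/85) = -18/17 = -1.06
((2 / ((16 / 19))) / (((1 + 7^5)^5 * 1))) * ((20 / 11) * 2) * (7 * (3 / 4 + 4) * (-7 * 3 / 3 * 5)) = -442225 / 59024575652851287457792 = -0.00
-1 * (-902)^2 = -813604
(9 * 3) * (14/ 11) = 378/ 11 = 34.36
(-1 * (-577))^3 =192100033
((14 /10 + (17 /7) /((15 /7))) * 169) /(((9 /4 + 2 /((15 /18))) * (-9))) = -25688 /2511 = -10.23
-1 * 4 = -4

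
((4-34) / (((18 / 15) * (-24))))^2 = 625 / 576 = 1.09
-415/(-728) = 415/728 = 0.57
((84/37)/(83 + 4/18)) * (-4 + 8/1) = 432/3959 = 0.11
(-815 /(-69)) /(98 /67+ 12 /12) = 10921 /2277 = 4.80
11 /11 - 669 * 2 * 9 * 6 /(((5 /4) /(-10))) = 578017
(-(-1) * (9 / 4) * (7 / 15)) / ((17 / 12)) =63 / 85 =0.74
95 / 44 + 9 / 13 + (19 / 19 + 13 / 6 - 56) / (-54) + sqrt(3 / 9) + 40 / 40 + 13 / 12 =sqrt(3) / 3 + 273967 / 46332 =6.49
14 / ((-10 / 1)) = -7 / 5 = -1.40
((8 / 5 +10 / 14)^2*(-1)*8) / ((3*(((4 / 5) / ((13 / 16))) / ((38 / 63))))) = -60021 / 6860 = -8.75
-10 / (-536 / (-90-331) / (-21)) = 44205 / 268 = 164.94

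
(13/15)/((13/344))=344/15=22.93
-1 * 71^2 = -5041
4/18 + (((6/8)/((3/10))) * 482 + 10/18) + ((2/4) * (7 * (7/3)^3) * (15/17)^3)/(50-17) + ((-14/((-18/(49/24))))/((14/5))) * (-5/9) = 253485321077/210119184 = 1206.39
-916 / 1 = -916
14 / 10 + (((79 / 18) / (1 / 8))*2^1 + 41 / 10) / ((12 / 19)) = 128603 / 1080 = 119.08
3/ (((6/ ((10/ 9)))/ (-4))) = -20/ 9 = -2.22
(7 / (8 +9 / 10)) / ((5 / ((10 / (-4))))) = -35 / 89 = -0.39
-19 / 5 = -3.80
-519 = -519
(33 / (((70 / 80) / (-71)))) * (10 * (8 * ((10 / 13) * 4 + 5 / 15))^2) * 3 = -10104765440 / 169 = -59791511.48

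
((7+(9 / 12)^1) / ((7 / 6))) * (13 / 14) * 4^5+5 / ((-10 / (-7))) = 619351 / 98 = 6319.91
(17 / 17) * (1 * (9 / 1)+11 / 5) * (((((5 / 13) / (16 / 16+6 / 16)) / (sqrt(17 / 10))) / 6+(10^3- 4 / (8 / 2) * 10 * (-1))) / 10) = 112 * sqrt(170) / 36465+5656 / 5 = 1131.24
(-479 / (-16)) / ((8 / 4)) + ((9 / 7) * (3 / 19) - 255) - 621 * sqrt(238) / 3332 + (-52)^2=10487515 / 4256 - 621 * sqrt(238) / 3332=2461.30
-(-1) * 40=40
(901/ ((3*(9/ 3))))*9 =901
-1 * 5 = -5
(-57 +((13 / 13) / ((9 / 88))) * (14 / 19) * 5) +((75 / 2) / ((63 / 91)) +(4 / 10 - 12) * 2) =17083 / 1710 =9.99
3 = 3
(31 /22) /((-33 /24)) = -1.02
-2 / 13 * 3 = -0.46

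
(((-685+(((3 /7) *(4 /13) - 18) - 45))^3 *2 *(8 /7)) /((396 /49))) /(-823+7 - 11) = 1260837887678464 /8813874069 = 143051.50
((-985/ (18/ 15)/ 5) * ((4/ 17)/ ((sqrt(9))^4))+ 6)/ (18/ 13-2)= -37076/ 4131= -8.98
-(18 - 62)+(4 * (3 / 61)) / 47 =126160 / 2867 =44.00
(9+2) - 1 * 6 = 5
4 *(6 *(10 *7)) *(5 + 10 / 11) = 109200 / 11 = 9927.27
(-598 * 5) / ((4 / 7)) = -10465 / 2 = -5232.50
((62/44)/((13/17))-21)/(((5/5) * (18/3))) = -5479/1716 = -3.19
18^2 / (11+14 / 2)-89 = -71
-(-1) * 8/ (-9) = -8/ 9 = -0.89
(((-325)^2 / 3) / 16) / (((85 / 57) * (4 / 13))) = 5217875 / 1088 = 4795.84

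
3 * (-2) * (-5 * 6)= 180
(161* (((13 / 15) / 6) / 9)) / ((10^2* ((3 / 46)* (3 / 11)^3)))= 64073009 / 3280500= 19.53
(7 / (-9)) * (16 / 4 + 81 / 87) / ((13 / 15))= -385 / 87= -4.43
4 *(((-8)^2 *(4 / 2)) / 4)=128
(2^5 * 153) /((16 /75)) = 22950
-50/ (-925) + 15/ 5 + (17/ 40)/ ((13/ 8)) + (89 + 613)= 1696284/ 2405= 705.32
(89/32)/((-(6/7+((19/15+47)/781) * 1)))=-7298445/2411456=-3.03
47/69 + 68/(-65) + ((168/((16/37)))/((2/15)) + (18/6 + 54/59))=3087845633/1058460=2917.30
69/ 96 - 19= -585/ 32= -18.28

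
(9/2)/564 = 3/376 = 0.01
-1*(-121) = 121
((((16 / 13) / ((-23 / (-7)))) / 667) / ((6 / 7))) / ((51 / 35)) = 13720 / 30513249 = 0.00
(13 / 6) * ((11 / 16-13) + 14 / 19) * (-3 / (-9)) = -5083 / 608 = -8.36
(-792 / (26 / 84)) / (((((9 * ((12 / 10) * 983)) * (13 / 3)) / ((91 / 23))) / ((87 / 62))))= -2813580 / 9111427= -0.31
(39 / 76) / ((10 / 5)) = 39 / 152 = 0.26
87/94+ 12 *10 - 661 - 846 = -130291/94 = -1386.07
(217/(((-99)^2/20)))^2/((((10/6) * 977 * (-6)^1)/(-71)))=133732760/93850230177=0.00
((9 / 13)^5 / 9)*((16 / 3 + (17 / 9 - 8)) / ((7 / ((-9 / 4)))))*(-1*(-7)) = 45927 / 1485172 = 0.03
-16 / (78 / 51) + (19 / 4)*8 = 358 / 13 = 27.54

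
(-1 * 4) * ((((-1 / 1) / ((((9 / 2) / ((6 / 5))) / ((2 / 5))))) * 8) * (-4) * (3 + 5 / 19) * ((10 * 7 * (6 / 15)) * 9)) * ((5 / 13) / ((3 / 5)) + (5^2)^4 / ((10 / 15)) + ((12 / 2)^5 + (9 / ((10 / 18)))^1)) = -205813345325056 / 30875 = -6666019281.78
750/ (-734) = -375/ 367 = -1.02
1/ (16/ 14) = 7/ 8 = 0.88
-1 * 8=-8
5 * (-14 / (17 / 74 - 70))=5180 / 5163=1.00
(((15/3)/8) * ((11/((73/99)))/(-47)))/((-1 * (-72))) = -605/219584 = -0.00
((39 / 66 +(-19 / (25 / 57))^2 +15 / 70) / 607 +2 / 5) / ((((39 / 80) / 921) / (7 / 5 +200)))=504709005343952 / 379754375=1329040.66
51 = 51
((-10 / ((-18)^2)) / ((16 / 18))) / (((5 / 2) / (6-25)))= 19 / 72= 0.26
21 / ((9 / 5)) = 35 / 3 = 11.67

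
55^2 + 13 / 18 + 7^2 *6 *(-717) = -3739901 / 18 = -207772.28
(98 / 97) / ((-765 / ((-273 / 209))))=8918 / 5169615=0.00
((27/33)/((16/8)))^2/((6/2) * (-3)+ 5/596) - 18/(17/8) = -93580389/11023463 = -8.49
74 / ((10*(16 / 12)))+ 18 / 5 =183 / 20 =9.15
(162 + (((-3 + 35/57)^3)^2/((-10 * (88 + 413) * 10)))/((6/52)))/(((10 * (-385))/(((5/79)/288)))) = -104363244999489383/11288297116416510036000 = -0.00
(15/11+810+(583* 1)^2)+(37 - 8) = 3748023/11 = 340729.36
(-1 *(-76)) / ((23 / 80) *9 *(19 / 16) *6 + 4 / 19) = 924160 / 226741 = 4.08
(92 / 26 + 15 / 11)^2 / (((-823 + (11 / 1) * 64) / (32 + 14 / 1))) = -22604446 / 2433431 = -9.29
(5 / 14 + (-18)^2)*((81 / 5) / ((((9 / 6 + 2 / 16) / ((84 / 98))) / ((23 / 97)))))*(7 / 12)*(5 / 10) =8459883 / 44135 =191.68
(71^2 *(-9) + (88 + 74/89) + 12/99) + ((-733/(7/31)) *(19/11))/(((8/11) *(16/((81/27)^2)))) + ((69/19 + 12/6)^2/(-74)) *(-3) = -1743963647418053/35149640064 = -49615.41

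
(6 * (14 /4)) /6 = 7 /2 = 3.50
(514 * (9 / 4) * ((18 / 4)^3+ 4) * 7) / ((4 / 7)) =86249457 / 64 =1347647.77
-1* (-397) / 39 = 397 / 39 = 10.18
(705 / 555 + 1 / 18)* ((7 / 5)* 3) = 6181 / 1110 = 5.57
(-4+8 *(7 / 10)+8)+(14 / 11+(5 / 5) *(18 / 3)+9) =25.87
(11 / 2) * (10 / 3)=55 / 3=18.33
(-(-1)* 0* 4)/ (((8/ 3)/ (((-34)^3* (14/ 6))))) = 0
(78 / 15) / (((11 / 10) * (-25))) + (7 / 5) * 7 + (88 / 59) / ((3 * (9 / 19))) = 10.66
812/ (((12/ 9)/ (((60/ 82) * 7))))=127890/ 41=3119.27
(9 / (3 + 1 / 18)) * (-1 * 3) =-486 / 55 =-8.84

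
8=8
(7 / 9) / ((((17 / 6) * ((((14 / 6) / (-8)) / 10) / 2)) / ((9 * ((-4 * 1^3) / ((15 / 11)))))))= 8448 / 17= 496.94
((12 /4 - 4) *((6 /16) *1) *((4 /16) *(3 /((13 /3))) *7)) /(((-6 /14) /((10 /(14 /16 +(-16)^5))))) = -2205 /218103626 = -0.00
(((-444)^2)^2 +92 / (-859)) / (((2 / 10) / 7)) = 1168404144039020 / 859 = 1360191087356.25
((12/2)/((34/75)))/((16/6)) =675/136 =4.96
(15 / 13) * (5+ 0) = 75 / 13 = 5.77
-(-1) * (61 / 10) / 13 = 61 / 130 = 0.47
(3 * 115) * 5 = 1725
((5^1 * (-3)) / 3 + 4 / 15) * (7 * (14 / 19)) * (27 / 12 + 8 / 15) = -580993 / 8550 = -67.95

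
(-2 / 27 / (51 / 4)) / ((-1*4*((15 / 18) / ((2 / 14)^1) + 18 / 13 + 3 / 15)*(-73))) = -260 / 96935751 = -0.00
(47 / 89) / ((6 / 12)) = 1.06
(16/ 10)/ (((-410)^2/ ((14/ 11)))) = 28/ 2311375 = 0.00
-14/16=-7/8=-0.88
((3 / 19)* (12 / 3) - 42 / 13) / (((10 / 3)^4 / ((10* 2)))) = -26001 / 61750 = -0.42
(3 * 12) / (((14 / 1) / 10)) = 180 / 7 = 25.71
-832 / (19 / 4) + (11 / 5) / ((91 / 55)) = -300549 / 1729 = -173.83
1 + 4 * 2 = 9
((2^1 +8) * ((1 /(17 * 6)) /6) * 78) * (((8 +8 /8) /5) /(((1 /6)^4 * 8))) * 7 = 44226 /17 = 2601.53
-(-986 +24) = 962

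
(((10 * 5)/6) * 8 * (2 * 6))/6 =400/3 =133.33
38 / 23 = 1.65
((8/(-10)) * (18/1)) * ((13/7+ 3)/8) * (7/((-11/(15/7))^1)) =918/77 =11.92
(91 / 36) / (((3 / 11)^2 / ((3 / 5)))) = 11011 / 540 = 20.39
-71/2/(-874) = 71/1748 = 0.04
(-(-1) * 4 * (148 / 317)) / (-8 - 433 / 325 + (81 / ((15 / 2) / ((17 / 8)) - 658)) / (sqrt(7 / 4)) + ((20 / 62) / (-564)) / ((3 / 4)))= -10869341956848170811124200 / 54315239901274961247346963 + 41181821858972089035000 * sqrt(7) / 54315239901274961247346963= -0.20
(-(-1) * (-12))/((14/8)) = -48/7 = -6.86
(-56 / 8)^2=49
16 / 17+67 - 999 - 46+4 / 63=-1046362 / 1071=-977.00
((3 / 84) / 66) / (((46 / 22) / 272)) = 34 / 483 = 0.07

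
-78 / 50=-39 / 25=-1.56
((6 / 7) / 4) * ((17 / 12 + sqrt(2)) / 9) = sqrt(2) / 42 + 17 / 504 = 0.07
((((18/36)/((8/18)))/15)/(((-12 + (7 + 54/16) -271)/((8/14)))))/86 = -2/1094135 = -0.00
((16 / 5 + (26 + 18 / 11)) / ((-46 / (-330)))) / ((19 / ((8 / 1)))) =40704 / 437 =93.14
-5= -5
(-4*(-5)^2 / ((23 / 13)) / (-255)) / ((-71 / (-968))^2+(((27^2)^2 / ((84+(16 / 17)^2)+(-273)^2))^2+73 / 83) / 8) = 9402366089821846743796480 / 273885779466406585800483591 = 0.03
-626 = -626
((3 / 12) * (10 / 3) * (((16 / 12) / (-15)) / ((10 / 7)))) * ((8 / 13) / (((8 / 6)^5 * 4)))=-63 / 33280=-0.00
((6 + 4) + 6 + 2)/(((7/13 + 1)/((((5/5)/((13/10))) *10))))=90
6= 6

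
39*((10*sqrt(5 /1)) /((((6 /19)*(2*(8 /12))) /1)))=3705*sqrt(5) /4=2071.16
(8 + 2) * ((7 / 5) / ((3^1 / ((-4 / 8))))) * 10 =-70 / 3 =-23.33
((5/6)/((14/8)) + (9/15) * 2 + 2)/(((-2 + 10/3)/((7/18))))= 1.07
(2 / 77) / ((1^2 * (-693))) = -2 / 53361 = -0.00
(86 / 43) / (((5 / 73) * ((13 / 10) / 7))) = 157.23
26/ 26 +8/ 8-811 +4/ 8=-1617/ 2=-808.50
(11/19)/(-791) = -11/15029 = -0.00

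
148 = 148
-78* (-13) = 1014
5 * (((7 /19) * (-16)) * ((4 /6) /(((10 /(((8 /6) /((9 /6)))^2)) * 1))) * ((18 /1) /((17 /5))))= -71680 /8721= -8.22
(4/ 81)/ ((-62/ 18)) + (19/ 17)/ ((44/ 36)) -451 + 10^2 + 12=-17639686/ 52173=-338.10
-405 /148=-2.74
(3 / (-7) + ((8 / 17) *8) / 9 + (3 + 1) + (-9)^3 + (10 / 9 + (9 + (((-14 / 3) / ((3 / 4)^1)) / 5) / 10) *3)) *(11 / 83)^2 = -753001997 / 61484325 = -12.25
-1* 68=-68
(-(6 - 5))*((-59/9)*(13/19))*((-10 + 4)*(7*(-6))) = 21476/19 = 1130.32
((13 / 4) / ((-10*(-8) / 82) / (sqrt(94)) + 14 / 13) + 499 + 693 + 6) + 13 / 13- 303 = 27600973505 / 30700344- 450385*sqrt(94) / 15350172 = 898.76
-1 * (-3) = 3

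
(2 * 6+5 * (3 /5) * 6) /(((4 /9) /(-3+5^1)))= 135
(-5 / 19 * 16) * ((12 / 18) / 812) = -40 / 11571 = -0.00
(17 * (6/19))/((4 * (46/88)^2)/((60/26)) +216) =1481040/59720743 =0.02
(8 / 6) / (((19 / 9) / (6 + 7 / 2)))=6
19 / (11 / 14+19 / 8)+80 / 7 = 21608 / 1239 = 17.44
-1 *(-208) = 208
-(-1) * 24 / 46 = 12 / 23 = 0.52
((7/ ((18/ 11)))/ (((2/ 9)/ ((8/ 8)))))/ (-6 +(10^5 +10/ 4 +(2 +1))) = 77/ 399998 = 0.00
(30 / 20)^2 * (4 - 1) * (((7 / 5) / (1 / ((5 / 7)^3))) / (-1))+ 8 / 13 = -7207 / 2548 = -2.83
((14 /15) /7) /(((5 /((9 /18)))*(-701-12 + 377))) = -1 /25200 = -0.00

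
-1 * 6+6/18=-17/3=-5.67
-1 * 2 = -2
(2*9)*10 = 180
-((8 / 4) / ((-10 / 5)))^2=-1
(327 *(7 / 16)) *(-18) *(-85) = 1751085 / 8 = 218885.62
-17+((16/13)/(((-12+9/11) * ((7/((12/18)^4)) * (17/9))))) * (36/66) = -9704843/570843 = -17.00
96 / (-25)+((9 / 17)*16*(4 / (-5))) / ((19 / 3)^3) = -11271648 / 2915075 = -3.87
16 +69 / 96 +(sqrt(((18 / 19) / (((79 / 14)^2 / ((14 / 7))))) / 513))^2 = 3616091693 / 216288096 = 16.72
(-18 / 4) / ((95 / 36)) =-162 / 95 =-1.71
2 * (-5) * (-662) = 6620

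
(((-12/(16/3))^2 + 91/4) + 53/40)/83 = 2331/6640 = 0.35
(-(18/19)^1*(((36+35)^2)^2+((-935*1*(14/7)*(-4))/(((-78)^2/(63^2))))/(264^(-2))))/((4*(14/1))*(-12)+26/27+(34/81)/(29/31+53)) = 3962718719886168/7679261473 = 516028.62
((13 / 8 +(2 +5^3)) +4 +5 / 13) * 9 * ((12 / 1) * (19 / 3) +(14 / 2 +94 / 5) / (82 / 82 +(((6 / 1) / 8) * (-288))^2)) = 2207305541133 / 24261640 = 90979.24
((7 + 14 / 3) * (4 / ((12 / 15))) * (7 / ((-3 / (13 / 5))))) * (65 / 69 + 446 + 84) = -116682475 / 621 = -187894.48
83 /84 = 0.99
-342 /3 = -114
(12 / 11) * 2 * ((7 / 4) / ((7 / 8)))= 48 / 11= 4.36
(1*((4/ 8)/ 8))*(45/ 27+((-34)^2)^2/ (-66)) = -668113/ 528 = -1265.37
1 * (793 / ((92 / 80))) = 689.57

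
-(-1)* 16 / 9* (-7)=-112 / 9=-12.44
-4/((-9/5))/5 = 0.44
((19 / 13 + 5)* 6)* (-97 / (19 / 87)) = -4253256 / 247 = -17219.66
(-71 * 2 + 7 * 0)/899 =-142/899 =-0.16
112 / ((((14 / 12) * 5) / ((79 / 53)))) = 7584 / 265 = 28.62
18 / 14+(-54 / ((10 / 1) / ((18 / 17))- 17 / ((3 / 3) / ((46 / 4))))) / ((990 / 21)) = 1.29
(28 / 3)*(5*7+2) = 1036 / 3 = 345.33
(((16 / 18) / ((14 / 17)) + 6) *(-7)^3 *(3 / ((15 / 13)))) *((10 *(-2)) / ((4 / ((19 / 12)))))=49980.91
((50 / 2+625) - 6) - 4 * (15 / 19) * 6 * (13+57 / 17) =107932 / 323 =334.15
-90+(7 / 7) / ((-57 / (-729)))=-1467 / 19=-77.21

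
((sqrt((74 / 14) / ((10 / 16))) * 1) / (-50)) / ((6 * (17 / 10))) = -sqrt(2590) / 8925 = -0.01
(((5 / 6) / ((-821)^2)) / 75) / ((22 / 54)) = 0.00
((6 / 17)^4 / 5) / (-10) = -648 / 2088025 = -0.00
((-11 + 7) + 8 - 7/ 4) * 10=45/ 2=22.50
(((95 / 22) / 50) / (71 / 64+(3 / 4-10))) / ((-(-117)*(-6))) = 152 / 10057905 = 0.00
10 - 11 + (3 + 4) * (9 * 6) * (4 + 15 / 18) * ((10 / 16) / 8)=9071 / 64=141.73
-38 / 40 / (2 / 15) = -7.12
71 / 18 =3.94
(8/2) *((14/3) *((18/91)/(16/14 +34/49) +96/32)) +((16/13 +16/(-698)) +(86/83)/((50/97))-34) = 769001951/28242825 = 27.23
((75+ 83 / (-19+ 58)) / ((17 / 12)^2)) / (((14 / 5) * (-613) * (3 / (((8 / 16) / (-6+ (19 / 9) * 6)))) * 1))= -9024 / 16121287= -0.00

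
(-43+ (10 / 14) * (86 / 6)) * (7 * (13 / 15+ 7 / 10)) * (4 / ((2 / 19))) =-614384 / 45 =-13652.98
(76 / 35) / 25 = 76 / 875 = 0.09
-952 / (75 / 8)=-101.55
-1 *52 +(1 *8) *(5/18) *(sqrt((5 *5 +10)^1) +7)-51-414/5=-7661/45 +20 *sqrt(35)/9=-157.10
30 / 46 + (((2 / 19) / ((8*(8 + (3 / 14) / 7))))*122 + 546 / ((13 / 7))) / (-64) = -86826053 / 22010816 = -3.94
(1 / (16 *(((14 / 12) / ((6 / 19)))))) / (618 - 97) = 9 / 277172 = 0.00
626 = 626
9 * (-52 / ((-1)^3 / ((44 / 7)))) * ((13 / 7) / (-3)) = -89232 / 49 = -1821.06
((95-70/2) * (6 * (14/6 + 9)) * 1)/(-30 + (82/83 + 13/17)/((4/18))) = -184.51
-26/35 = -0.74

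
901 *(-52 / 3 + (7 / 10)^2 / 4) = -18608353 / 1200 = -15506.96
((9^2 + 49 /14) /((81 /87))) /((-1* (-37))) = 4901 /1998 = 2.45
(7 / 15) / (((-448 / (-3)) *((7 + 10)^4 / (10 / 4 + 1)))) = 7 / 53453440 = 0.00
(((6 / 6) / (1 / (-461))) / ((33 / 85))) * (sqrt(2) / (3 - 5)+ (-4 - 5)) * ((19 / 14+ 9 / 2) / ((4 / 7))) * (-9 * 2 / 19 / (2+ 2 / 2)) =-14459265 / 418 - 1606585 * sqrt(2) / 836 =-37309.31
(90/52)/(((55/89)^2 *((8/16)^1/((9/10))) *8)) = 641601/629200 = 1.02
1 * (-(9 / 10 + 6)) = -69 / 10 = -6.90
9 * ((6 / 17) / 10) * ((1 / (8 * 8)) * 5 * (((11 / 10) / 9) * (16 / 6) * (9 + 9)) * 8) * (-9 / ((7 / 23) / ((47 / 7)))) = -963171 / 4165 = -231.25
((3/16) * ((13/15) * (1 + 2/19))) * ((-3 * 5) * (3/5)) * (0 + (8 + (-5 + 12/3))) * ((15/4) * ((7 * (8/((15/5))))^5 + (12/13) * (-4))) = -21925973111/228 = -96166548.73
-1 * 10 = -10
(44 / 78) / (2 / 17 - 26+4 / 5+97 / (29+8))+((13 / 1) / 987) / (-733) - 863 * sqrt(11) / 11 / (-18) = -5565863607 / 221456161199+863 * sqrt(11) / 198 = 14.43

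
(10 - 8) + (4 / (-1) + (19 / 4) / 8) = -45 / 32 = -1.41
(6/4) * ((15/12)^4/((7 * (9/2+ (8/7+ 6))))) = 1875/41728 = 0.04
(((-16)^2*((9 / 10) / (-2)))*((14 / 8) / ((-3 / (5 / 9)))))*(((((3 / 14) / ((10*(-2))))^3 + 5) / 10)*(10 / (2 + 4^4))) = 109759973 / 151704000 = 0.72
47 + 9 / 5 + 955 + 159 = 5814 / 5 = 1162.80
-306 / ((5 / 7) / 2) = -4284 / 5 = -856.80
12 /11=1.09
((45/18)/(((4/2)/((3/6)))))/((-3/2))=-5/12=-0.42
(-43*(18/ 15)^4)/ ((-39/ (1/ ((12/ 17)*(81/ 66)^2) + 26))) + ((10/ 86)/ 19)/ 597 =6590509807451/ 106999936875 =61.59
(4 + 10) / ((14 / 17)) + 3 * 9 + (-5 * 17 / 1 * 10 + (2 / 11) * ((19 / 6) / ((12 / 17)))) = -318853 / 396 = -805.18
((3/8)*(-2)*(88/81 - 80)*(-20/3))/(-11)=31960/891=35.87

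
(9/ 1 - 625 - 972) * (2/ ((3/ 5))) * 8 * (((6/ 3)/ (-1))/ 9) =9410.37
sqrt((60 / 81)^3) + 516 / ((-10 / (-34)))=40* sqrt(15) / 243 + 8772 / 5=1755.04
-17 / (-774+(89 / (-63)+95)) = 1071 / 42866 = 0.02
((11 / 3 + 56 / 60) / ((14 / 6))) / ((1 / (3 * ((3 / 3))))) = 207 / 35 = 5.91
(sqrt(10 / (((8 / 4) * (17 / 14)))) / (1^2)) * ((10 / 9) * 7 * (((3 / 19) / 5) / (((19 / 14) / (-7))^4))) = 1291315424 * sqrt(1190) / 126281049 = 352.75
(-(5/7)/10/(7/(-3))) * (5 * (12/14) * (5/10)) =45/686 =0.07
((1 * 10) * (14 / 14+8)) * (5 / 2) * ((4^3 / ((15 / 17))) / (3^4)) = 5440 / 27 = 201.48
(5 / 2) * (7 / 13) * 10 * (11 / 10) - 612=-15527 / 26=-597.19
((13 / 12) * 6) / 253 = 13 / 506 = 0.03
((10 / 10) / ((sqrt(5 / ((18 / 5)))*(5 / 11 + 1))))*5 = 33*sqrt(2) / 16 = 2.92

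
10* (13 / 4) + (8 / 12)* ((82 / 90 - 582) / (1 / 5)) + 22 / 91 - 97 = -9834001 / 4914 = -2001.22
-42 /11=-3.82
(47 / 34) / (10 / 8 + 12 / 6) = 94 / 221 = 0.43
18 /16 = 9 /8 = 1.12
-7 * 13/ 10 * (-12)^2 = -1310.40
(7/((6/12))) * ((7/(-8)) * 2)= -49/2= -24.50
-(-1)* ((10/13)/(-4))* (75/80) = -75/416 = -0.18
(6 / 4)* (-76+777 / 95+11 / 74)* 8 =-2854422 / 3515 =-812.07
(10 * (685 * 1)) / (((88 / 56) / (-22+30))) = 383600 / 11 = 34872.73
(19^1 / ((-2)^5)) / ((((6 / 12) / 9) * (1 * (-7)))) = 171 / 112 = 1.53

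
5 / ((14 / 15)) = 75 / 14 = 5.36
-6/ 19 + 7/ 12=61/ 228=0.27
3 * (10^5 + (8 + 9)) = 300051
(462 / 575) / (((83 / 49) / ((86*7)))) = 13628076 / 47725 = 285.55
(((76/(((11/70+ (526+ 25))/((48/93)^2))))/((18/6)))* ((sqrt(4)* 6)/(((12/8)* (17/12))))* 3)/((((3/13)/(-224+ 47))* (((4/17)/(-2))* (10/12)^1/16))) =25965.25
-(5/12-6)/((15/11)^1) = 737/180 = 4.09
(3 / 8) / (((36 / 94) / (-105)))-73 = -2813 / 16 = -175.81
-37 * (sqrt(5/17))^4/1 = -925/289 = -3.20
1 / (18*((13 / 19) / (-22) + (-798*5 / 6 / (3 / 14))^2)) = 209 / 36230609683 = 0.00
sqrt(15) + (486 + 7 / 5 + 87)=sqrt(15) + 2872 / 5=578.27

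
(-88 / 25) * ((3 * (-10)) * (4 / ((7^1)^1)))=60.34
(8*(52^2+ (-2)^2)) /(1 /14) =303296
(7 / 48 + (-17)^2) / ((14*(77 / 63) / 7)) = 41637 / 352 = 118.29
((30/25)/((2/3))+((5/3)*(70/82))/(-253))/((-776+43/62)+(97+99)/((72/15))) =-4327538/1771345345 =-0.00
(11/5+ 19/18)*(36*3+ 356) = 67976/45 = 1510.58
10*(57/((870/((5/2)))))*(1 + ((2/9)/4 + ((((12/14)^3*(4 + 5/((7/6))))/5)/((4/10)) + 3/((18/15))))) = 6327380/626661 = 10.10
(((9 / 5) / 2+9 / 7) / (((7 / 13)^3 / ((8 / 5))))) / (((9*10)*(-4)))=-37349 / 600250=-0.06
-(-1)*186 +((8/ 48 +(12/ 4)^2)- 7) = 1129/ 6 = 188.17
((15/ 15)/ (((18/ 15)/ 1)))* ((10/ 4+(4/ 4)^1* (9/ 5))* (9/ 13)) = 129/ 52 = 2.48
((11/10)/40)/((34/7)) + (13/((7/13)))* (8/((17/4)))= 4326939/95200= 45.45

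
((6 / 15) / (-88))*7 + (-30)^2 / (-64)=-12403 / 880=-14.09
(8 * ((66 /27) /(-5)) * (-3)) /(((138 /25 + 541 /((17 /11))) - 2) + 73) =935 /33993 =0.03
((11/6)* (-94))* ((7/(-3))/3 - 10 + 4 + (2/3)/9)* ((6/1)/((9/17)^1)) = 3181618/243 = 13093.08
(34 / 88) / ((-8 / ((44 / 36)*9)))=-17 / 32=-0.53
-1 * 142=-142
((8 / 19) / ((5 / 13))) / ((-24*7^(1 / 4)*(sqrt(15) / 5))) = -13*sqrt(15)*7^(3 / 4) / 5985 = -0.04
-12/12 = -1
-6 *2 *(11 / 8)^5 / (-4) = 483153 / 32768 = 14.74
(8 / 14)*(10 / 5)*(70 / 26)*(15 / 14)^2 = 2250 / 637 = 3.53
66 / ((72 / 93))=341 / 4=85.25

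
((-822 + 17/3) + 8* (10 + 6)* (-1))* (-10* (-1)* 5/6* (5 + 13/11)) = -4816100/99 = -48647.47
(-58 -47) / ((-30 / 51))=357 / 2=178.50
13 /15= 0.87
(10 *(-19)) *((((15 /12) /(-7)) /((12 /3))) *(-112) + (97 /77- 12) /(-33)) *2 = -5142160 /2541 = -2023.68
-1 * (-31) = 31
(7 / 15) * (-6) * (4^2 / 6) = -112 / 15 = -7.47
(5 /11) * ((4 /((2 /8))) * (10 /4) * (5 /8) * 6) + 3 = 783 /11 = 71.18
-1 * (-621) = 621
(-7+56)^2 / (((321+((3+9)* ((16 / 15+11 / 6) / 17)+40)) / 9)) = 1836765 / 30859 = 59.52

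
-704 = -704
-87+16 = -71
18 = 18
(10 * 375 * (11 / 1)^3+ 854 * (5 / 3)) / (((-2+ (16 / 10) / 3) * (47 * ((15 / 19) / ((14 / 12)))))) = -498019165 / 4653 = -107031.84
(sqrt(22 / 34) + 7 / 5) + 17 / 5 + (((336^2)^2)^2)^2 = sqrt(187) / 17 + 131946672543778890584592849560957280583704 / 5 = 26389334508755778116918570000000000000000.00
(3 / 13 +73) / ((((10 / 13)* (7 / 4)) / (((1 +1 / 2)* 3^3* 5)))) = 11016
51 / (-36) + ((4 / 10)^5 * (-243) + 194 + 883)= 40241063 / 37500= 1073.10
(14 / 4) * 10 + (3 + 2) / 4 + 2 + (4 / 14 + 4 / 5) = 39.34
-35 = -35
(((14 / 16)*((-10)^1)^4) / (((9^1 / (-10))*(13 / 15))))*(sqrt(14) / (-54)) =218750*sqrt(14) / 1053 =777.29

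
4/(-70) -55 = -1927/35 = -55.06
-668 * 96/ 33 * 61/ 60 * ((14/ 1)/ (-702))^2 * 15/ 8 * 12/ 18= -3993304/ 4065633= -0.98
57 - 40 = 17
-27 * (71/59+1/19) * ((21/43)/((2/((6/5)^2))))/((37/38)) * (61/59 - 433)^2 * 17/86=-158675727342375936/351264838175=-451726.76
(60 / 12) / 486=5 / 486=0.01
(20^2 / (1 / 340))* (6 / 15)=54400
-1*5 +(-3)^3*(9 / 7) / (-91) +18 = 8524 / 637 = 13.38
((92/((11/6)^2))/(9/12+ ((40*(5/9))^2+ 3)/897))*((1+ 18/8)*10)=31283197920/45852103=682.26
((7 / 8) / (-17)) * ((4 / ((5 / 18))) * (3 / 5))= -189 / 425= -0.44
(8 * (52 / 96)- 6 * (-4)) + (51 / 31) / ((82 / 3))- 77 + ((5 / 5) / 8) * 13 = -1433123 / 30504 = -46.98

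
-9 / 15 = -3 / 5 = -0.60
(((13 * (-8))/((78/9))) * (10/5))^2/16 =36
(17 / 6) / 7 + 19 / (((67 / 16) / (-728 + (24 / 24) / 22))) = -102227231 / 30954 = -3302.55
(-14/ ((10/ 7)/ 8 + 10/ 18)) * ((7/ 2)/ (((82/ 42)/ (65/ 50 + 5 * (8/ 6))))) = -10329102/ 37925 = -272.36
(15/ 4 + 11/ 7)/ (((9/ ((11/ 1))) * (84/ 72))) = 1639/ 294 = 5.57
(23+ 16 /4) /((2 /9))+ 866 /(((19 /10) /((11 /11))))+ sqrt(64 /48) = 2 * sqrt(3) /3+ 21937 /38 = 578.44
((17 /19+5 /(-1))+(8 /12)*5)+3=127 /57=2.23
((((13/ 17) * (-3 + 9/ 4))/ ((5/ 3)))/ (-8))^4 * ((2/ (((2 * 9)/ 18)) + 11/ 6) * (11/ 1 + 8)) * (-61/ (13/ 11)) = -0.01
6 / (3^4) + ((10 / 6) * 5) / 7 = 239 / 189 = 1.26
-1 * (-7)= 7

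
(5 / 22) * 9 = 45 / 22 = 2.05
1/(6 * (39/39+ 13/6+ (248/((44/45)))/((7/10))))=77/168863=0.00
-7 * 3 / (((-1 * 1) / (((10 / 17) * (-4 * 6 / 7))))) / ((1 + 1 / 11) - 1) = -7920 / 17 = -465.88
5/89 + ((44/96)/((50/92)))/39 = 81017/1041300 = 0.08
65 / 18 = 3.61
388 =388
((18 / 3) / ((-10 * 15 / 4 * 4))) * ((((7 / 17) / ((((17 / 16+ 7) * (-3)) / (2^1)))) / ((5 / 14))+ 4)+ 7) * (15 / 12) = -358709 / 657900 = -0.55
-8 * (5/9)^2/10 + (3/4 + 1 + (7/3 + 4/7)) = 9997/2268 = 4.41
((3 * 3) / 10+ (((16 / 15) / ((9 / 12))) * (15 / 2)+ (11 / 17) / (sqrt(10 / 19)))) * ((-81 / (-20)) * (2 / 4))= 891 * sqrt(190) / 6800+ 9369 / 400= 25.23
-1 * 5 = -5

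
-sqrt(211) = -14.53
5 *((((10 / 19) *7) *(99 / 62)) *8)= 138600 / 589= 235.31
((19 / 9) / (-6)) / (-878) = 19 / 47412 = 0.00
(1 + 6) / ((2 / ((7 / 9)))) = 49 / 18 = 2.72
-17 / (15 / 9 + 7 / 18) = -306 / 37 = -8.27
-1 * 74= -74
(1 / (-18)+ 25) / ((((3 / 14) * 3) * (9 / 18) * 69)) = 6286 / 5589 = 1.12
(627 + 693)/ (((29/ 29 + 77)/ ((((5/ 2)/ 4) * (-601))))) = -165275/ 26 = -6356.73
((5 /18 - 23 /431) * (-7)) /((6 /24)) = -24374 /3879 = -6.28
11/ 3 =3.67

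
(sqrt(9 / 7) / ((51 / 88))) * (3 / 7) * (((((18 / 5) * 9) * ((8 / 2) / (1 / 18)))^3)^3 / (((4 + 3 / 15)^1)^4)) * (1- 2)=-13024063552899030274034964265168797696 * sqrt(7) / 6250103125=-5513258346512668005580951000.00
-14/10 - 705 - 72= -3892/5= -778.40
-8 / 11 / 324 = -2 / 891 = -0.00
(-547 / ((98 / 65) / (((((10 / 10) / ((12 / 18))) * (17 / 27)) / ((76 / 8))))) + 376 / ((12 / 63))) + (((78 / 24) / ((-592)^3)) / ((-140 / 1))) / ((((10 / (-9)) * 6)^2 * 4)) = 431226771110887564049 / 222519092576256000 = 1937.93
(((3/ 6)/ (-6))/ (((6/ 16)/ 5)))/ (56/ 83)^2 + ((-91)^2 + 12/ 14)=116839123/ 14112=8279.42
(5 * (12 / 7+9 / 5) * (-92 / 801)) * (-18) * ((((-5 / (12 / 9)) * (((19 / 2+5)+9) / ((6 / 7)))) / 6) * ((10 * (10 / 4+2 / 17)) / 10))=-1629.45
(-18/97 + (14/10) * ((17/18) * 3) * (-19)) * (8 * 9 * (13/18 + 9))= -15389990/291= -52886.56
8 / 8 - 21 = -20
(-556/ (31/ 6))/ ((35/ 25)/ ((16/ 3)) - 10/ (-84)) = -5604480/ 19871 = -282.04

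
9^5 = 59049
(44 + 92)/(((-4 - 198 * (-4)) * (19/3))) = 102/3743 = 0.03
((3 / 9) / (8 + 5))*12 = 4 / 13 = 0.31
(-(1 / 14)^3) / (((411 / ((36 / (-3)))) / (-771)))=-771 / 93982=-0.01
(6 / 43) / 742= 3 / 15953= 0.00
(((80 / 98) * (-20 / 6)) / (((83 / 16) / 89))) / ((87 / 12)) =-2278400 / 353829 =-6.44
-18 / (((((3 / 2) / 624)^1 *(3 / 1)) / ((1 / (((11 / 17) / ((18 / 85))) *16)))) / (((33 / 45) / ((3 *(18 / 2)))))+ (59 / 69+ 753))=-0.02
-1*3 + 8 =5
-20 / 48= -5 / 12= -0.42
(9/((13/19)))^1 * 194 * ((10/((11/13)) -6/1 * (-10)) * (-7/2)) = -91726110/143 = -641441.33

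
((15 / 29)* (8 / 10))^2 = 144 / 841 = 0.17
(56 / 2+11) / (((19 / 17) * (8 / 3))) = 1989 / 152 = 13.09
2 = 2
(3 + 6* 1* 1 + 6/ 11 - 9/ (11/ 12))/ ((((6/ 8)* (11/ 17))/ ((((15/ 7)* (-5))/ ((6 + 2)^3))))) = 0.01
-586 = -586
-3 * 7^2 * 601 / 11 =-8031.55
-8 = -8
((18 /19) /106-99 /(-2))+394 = 893227 /2014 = 443.51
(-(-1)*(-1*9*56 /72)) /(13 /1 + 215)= -7 /228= -0.03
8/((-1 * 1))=-8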